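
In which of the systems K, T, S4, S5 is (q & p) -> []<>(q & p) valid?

S5-tableau for the negation ~((q & p) -> []<>(q & p)):
1. ~((q & p) -> []<>(q & p)), 0
2. q & p, 0   [~->-rule on 1]
3. ~[]<>(q & p), 0   [~->-rule on 1]
4. q, 0   [&-rule on 2]
5. p, 0   [&-rule on 2]
6. ~<>(q & p), 1   [~[]-rule on 3: fresh world 1, 0R1]
7. ~(q & p), 0   [~<>-rule on 6 via 1R0]
8. ~(q & p), 1   [~<>-rule on 6 via 1R1]
9. ~p, 0   [~&-rule on 7 (branches; this branch)]
Accessibility: 0R0, 0R1, 1R0, 1R1
Branch closes: p and ~p both at 0.
Every branch closes (one shown): valid in S5.
S4-tableau for the negation ~((q & p) -> []<>(q & p)):
1. ~((q & p) -> []<>(q & p)), 0
2. q & p, 0   [~->-rule on 1]
3. ~[]<>(q & p), 0   [~->-rule on 1]
4. q, 0   [&-rule on 2]
5. p, 0   [&-rule on 2]
6. ~<>(q & p), 1   [~[]-rule on 3: fresh world 1, 0R1]
7. ~(q & p), 1   [~<>-rule on 6 via 1R1]
8. ~p, 1   [~&-rule on 7 (branches; this branch)]
Accessibility: 0R0, 0R1, 1R1
Complete open branch: countermodel on an S4-frame, so not valid in S4, nor in K, T (the same frame is also a K-frame and a T-frame).

S5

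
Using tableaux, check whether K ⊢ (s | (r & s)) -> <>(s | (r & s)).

No, not valid

Tableau for the negation ~((s | (r & s)) -> <>(s | (r & s))):
1. ~((s | (r & s)) -> <>(s | (r & s))), w0
2. s | (r & s), w0
3. ~<>(s | (r & s)), w0
4. r & s, w0
5. r, w0
6. s, w0
The negation has an open branch (countermodel exists).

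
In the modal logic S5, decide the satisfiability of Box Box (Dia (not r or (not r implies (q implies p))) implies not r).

Yes, satisfiable

1. Box Box (Dia (not r or (not r implies (q implies p))) implies not r), u
2. Box (Dia (not r or (not r implies (q implies p))) implies not r), u
3. Dia (not r or (not r implies (q implies p))) implies not r, u
4. not r, u
Accessibility: uRu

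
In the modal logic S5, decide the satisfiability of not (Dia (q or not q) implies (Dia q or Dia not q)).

No, unsatisfiable

1. not (Dia (q or not q) implies (Dia q or Dia not q)), 0
2. Dia (q or not q), 0   [neg-implies-rule on 1]
3. not (Dia q or Dia not q), 0   [neg-implies-rule on 1]
4. not Dia q, 0   [neg-or-rule on 3]
5. not Dia not q, 0   [neg-or-rule on 3]
6. not q, 0   [neg-Dia-rule on 4 via 0R0]
7. q, 0   [neg-Dia-rule on 5 via 0R0]
Accessibility: 0R0
Branch closes: q and not q both at 0.
Every branch closes; the branch above is one of them.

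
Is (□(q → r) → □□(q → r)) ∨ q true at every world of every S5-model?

Yes, valid

Tableau for the negation ¬((□(q → r) → □□(q → r)) ∨ q):
1. ¬((□(q → r) → □□(q → r)) ∨ q), u
2. ¬(□(q → r) → □□(q → r)), u
3. ¬q, u
4. □(q → r), u
5. ¬□□(q → r), u
6. q → r, u
7. r, u
8. ¬□(q → r), v
9. q → r, v
10. r, v
11. ¬(q → r), w
12. q, w
13. ¬r, w
14. q → r, w
15. r, w
Accessibility: uRu, uRv, uRw, vRu, vRv, vRw, wRu, wRv, wRw
Branch closes: r and ¬r both at w.
Every branch of the negation's tableau closes; the branch above is one of them.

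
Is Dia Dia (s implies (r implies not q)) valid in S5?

No, not valid

Tableau for the negation not Dia Dia (s implies (r implies not q)):
1. not Dia Dia (s implies (r implies not q)), w0
2. not Dia (s implies (r implies not q)), w0   [neg-Dia-rule on 1 via w0Rw0]
3. not (s implies (r implies not q)), w0   [neg-Dia-rule on 2 via w0Rw0]
4. s, w0   [neg-implies-rule on 3]
5. not (r implies not q), w0   [neg-implies-rule on 3]
6. r, w0   [neg-implies-rule on 5]
7. q, w0   [neg-implies-rule on 5]
Accessibility: w0Rw0
The negation has an open branch (countermodel exists).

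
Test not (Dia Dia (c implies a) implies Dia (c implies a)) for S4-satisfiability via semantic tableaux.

Unsatisfiable (every branch closes)

1. not (Dia Dia (c implies a) implies Dia (c implies a)), w0
2. Dia Dia (c implies a), w0   [neg-implies-rule on 1]
3. not Dia (c implies a), w0   [neg-implies-rule on 1]
4. not (c implies a), w0   [neg-Dia-rule on 3 via w0Rw0]
5. c, w0   [neg-implies-rule on 4]
6. not a, w0   [neg-implies-rule on 4]
7. Dia (c implies a), w1   [Dia-rule on 2: fresh world w1, w0Rw1]
8. not (c implies a), w1   [neg-Dia-rule on 3 via w0Rw1]
9. c, w1   [neg-implies-rule on 8]
10. not a, w1   [neg-implies-rule on 8]
11. c implies a, w2   [Dia-rule on 7: fresh world w2, w1Rw2]
12. not (c implies a), w2   [neg-Dia-rule on 3 via w0Rw2]
13. c, w2   [neg-implies-rule on 12]
14. not a, w2   [neg-implies-rule on 12]
15. a, w2   [implies-rule on 11 (branches; this branch)]
Accessibility: w0Rw0, w0Rw1, w0Rw2, w1Rw1, w1Rw2, w2Rw2
Branch closes: a and not a both at w2.
Every branch closes; the branch above is one of them.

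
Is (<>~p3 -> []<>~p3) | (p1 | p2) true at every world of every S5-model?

Tableau for the negation ~((<>~p3 -> []<>~p3) | (p1 | p2)):
1. ~((<>~p3 -> []<>~p3) | (p1 | p2)), 0
2. ~(<>~p3 -> []<>~p3), 0   [~|-rule on 1]
3. ~(p1 | p2), 0   [~|-rule on 1]
4. <>~p3, 0   [~->-rule on 2]
5. ~[]<>~p3, 0   [~->-rule on 2]
6. ~p1, 0   [~|-rule on 3]
7. ~p2, 0   [~|-rule on 3]
8. ~p3, 1   [<>-rule on 4: fresh world 1, 0R1]
9. ~<>~p3, 2   [~[]-rule on 5: fresh world 2, 0R2]
10. p3, 0   [~<>-rule on 9 via 2R0]
11. p3, 1   [~<>-rule on 9 via 2R1]
Accessibility: 0R0, 0R1, 0R2, 1R0, 1R1, 1R2, 2R0, 2R1, 2R2
Branch closes: p3 and ~p3 both at 1.
All branches of the negation close; one closing branch shown above.

Valid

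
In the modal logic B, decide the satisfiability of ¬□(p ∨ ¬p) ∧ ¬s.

Unsatisfiable

1. ¬□(p ∨ ¬p) ∧ ¬s, u
2. ¬□(p ∨ ¬p), u   [∧-rule on 1]
3. ¬s, u   [∧-rule on 1]
4. ¬(p ∨ ¬p), v   [¬□-rule on 2: fresh world v, uRv]
5. ¬p, v   [¬∨-rule on 4]
6. p, v   [¬∨-rule on 4]
Accessibility: uRu, uRv, vRu, vRv
Branch closes: p and ¬p both at v.
All branches of the tableau close; one closing branch shown above.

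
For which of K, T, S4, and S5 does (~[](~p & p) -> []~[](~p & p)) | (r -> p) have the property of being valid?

T, S4, S5

K-tableau for the negation ~((~[](~p & p) -> []~[](~p & p)) | (r -> p)):
1. ~((~[](~p & p) -> []~[](~p & p)) | (r -> p)), u
2. ~(~[](~p & p) -> []~[](~p & p)), u
3. ~(r -> p), u
4. ~[](~p & p), u
5. ~[]~[](~p & p), u
6. r, u
7. ~p, u
8. ~(~p & p), v
9. ~p, v
10. [](~p & p), w
Accessibility: uRv, uRw
Complete open branch: countermodel on a K-frame, so not valid in K.
T-tableau for the negation ~((~[](~p & p) -> []~[](~p & p)) | (r -> p)):
1. ~((~[](~p & p) -> []~[](~p & p)) | (r -> p)), u
2. ~(~[](~p & p) -> []~[](~p & p)), u
3. ~(r -> p), u
4. ~[](~p & p), u
5. ~[]~[](~p & p), u
6. r, u
7. ~p, u
8. ~(~p & p), v
9. ~p, v
10. [](~p & p), w
11. ~p & p, w
12. ~p, w
13. p, w
Accessibility: uRu, uRv, uRw, vRv, wRw
Branch closes: p and ~p both at w.
Every branch closes (one shown): valid in T, hence also in S4, S5 (every theorem of T is a theorem of S4 and S5).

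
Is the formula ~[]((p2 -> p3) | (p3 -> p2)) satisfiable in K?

1. ~[]((p2 -> p3) | (p3 -> p2)), 0
2. ~((p2 -> p3) | (p3 -> p2)), 1   [~[]-rule on 1: fresh world 1, 0R1]
3. ~(p2 -> p3), 1   [~|-rule on 2]
4. ~(p3 -> p2), 1   [~|-rule on 2]
5. p2, 1   [~->-rule on 3]
6. ~p3, 1   [~->-rule on 3]
7. p3, 1   [~->-rule on 4]
8. ~p2, 1   [~->-rule on 4]
Accessibility: 0R1
Branch closes: p3 and ~p3 both at 1.
(One branch shown.) All branches close.

Unsatisfiable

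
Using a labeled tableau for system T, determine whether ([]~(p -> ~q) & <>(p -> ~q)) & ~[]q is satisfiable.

1. ([]~(p -> ~q) & <>(p -> ~q)) & ~[]q, w0
2. []~(p -> ~q) & <>(p -> ~q), w0   [&-rule on 1]
3. ~[]q, w0   [&-rule on 1]
4. []~(p -> ~q), w0   [&-rule on 2]
5. <>(p -> ~q), w0   [&-rule on 2]
6. ~(p -> ~q), w0   [[]-rule on 4 via w0Rw0]
7. p, w0   [~->-rule on 6]
8. q, w0   [~->-rule on 6]
9. ~q, w1   [~[]-rule on 3: fresh world w1, w0Rw1]
10. ~(p -> ~q), w1   [[]-rule on 4 via w0Rw1]
11. p, w1   [~->-rule on 10]
12. q, w1   [~->-rule on 10]
Accessibility: w0Rw0, w0Rw1, w1Rw1
Branch closes: q and ~q both at w1.
All branches of the tableau close; one closing branch shown above.

No, unsatisfiable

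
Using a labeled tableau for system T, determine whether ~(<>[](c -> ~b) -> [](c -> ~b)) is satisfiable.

Satisfiable (open branch found)

1. ~(<>[](c -> ~b) -> [](c -> ~b)), u
2. <>[](c -> ~b), u
3. ~[](c -> ~b), u
4. [](c -> ~b), v
5. c -> ~b, v
6. ~b, v
7. ~(c -> ~b), w
8. c, w
9. b, w
Accessibility: uRu, uRv, uRw, vRv, wRw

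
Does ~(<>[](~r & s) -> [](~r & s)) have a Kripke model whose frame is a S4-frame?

1. ~(<>[](~r & s) -> [](~r & s)), 0
2. <>[](~r & s), 0
3. ~[](~r & s), 0
4. [](~r & s), 1
5. ~r & s, 1
6. ~r, 1
7. s, 1
8. ~(~r & s), 2
9. ~s, 2
Accessibility: 0R0, 0R1, 0R2, 1R1, 2R2

Satisfiable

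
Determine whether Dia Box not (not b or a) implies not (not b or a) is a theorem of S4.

Not valid

Tableau for the negation not (Dia Box not (not b or a) implies not (not b or a)):
1. not (Dia Box not (not b or a) implies not (not b or a)), 0
2. Dia Box not (not b or a), 0   [neg-implies-rule on 1]
3. not b or a, 0   [neg-implies-rule on 1]
4. a, 0   [or-rule on 3 (branches; this branch)]
5. Box not (not b or a), 1   [Dia-rule on 2: fresh world 1, 0R1]
6. not (not b or a), 1   [Box-rule on 5 via 1R1]
7. b, 1   [neg-or-rule on 6]
8. not a, 1   [neg-or-rule on 6]
Accessibility: 0R0, 0R1, 1R1
The negation has an open branch (countermodel exists).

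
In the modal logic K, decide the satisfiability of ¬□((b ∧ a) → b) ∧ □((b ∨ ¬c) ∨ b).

Unsatisfiable

1. ¬□((b ∧ a) → b) ∧ □((b ∨ ¬c) ∨ b), 0
2. ¬□((b ∧ a) → b), 0
3. □((b ∨ ¬c) ∨ b), 0
4. ¬((b ∧ a) → b), 1
5. b ∧ a, 1
6. ¬b, 1
7. b, 1
8. a, 1
Accessibility: 0R1
Branch closes: b and ¬b both at 1.
All branches of the tableau close; one closing branch shown above.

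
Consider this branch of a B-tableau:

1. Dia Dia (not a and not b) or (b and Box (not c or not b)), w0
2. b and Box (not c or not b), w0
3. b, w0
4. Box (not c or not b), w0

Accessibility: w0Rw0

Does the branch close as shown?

No, open

There is no literal clash: for every atom and world, at most one sign appears.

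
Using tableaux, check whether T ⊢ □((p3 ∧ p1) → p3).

Tableau for the negation ¬□((p3 ∧ p1) → p3):
1. ¬□((p3 ∧ p1) → p3), w0
2. ¬((p3 ∧ p1) → p3), w1
3. p3 ∧ p1, w1
4. ¬p3, w1
5. p3, w1
6. p1, w1
Accessibility: w0Rw0, w0Rw1, w1Rw1
Branch closes: p3 and ¬p3 both at w1.
Every branch of the negation's tableau closes; the branch above is one of them.

Valid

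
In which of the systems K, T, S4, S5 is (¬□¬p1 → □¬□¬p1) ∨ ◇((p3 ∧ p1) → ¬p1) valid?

K-tableau for the negation ¬((¬□¬p1 → □¬□¬p1) ∨ ◇((p3 ∧ p1) → ¬p1)):
1. ¬((¬□¬p1 → □¬□¬p1) ∨ ◇((p3 ∧ p1) → ¬p1)), 0
2. ¬(¬□¬p1 → □¬□¬p1), 0
3. ¬◇((p3 ∧ p1) → ¬p1), 0
4. ¬□¬p1, 0
5. ¬□¬□¬p1, 0
6. p1, 1
7. ¬((p3 ∧ p1) → ¬p1), 1
8. p3 ∧ p1, 1
9. p3, 1
10. □¬p1, 2
11. ¬((p3 ∧ p1) → ¬p1), 2
12. p3 ∧ p1, 2
13. p1, 2
14. p3, 2
Accessibility: 0R1, 0R2
Complete open branch: countermodel on a K-frame, so not valid in K.
T-tableau for the negation ¬((¬□¬p1 → □¬□¬p1) ∨ ◇((p3 ∧ p1) → ¬p1)):
1. ¬((¬□¬p1 → □¬□¬p1) ∨ ◇((p3 ∧ p1) → ¬p1)), 0
2. ¬(¬□¬p1 → □¬□¬p1), 0
3. ¬◇((p3 ∧ p1) → ¬p1), 0
4. ¬□¬p1, 0
5. ¬□¬□¬p1, 0
6. ¬((p3 ∧ p1) → ¬p1), 0
7. p3 ∧ p1, 0
8. p1, 0
9. p3, 0
10. p1, 1
11. ¬((p3 ∧ p1) → ¬p1), 1
12. p3 ∧ p1, 1
13. p3, 1
14. □¬p1, 2
15. ¬((p3 ∧ p1) → ¬p1), 2
16. p3 ∧ p1, 2
17. p1, 2
18. p3, 2
19. ¬p1, 2
Accessibility: 0R0, 0R1, 0R2, 1R1, 2R2
Branch closes: p1 and ¬p1 both at 2.
Every branch closes (one shown): valid in T, hence also in S4, S5 (every theorem of T is a theorem of S4 and S5).

T, S4, S5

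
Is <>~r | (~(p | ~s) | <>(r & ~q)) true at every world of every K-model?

No, not valid

Tableau for the negation ~(<>~r | (~(p | ~s) | <>(r & ~q))):
1. ~(<>~r | (~(p | ~s) | <>(r & ~q))), u
2. ~<>~r, u
3. ~(~(p | ~s) | <>(r & ~q)), u
4. p | ~s, u
5. ~<>(r & ~q), u
6. ~s, u
The negation has an open branch (countermodel exists).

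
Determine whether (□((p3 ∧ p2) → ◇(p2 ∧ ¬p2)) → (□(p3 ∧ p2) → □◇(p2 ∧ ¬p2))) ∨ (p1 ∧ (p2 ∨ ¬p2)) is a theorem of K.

Tableau for the negation ¬((□((p3 ∧ p2) → ◇(p2 ∧ ¬p2)) → (□(p3 ∧ p2) → □◇(p2 ∧ ¬p2))) ∨ (p1 ∧ (p2 ∨ ¬p2))):
1. ¬((□((p3 ∧ p2) → ◇(p2 ∧ ¬p2)) → (□(p3 ∧ p2) → □◇(p2 ∧ ¬p2))) ∨ (p1 ∧ (p2 ∨ ¬p2))), 0
2. ¬(□((p3 ∧ p2) → ◇(p2 ∧ ¬p2)) → (□(p3 ∧ p2) → □◇(p2 ∧ ¬p2))), 0
3. ¬(p1 ∧ (p2 ∨ ¬p2)), 0
4. □((p3 ∧ p2) → ◇(p2 ∧ ¬p2)), 0
5. ¬(□(p3 ∧ p2) → □◇(p2 ∧ ¬p2)), 0
6. □(p3 ∧ p2), 0
7. ¬□◇(p2 ∧ ¬p2), 0
8. ¬p1, 0
9. ¬◇(p2 ∧ ¬p2), 1
10. (p3 ∧ p2) → ◇(p2 ∧ ¬p2), 1
11. p3 ∧ p2, 1
12. p3, 1
13. p2, 1
14. ◇(p2 ∧ ¬p2), 1
15. p2 ∧ ¬p2, 2
16. p2, 2
17. ¬p2, 2
Accessibility: 0R1, 1R2
Branch closes: p2 and ¬p2 both at 2.
All branches of the negation close; one closing branch shown above.

Valid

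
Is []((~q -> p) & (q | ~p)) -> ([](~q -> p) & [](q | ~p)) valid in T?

Tableau for the negation ~([]((~q -> p) & (q | ~p)) -> ([](~q -> p) & [](q | ~p))):
1. ~([]((~q -> p) & (q | ~p)) -> ([](~q -> p) & [](q | ~p))), w0
2. []((~q -> p) & (q | ~p)), w0
3. ~([](~q -> p) & [](q | ~p)), w0
4. (~q -> p) & (q | ~p), w0
5. ~q -> p, w0
6. q | ~p, w0
7. ~[](q | ~p), w0
8. p, w0
9. q, w0
10. ~(q | ~p), w1
11. ~q, w1
12. p, w1
13. (~q -> p) & (q | ~p), w1
14. ~q -> p, w1
15. q | ~p, w1
16. ~p, w1
Accessibility: w0Rw0, w0Rw1, w1Rw1
Branch closes: p and ~p both at w1.
Every branch of the negation's tableau closes; the branch above is one of them.

Yes, valid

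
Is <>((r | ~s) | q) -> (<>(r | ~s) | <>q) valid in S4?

Yes, valid

Tableau for the negation ~(<>((r | ~s) | q) -> (<>(r | ~s) | <>q)):
1. ~(<>((r | ~s) | q) -> (<>(r | ~s) | <>q)), u
2. <>((r | ~s) | q), u   [~->-rule on 1]
3. ~(<>(r | ~s) | <>q), u   [~->-rule on 1]
4. ~<>(r | ~s), u   [~|-rule on 3]
5. ~<>q, u   [~|-rule on 3]
6. ~(r | ~s), u   [~<>-rule on 4 via uRu]
7. ~r, u   [~|-rule on 6]
8. s, u   [~|-rule on 6]
9. ~q, u   [~<>-rule on 5 via uRu]
10. (r | ~s) | q, v   [<>-rule on 2: fresh world v, uRv]
11. ~(r | ~s), v   [~<>-rule on 4 via uRv]
12. ~r, v   [~|-rule on 11]
13. s, v   [~|-rule on 11]
14. ~q, v   [~<>-rule on 5 via uRv]
15. r | ~s, v   [|-rule on 10 (branches; this branch)]
16. ~s, v   [|-rule on 15 (branches; this branch)]
Accessibility: uRu, uRv, vRv
Branch closes: s and ~s both at v.
All branches of the negation close; one closing branch shown above.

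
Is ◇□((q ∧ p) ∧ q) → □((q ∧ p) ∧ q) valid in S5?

Tableau for the negation ¬(◇□((q ∧ p) ∧ q) → □((q ∧ p) ∧ q)):
1. ¬(◇□((q ∧ p) ∧ q) → □((q ∧ p) ∧ q)), 0
2. ◇□((q ∧ p) ∧ q), 0
3. ¬□((q ∧ p) ∧ q), 0
4. □((q ∧ p) ∧ q), 1
5. (q ∧ p) ∧ q, 0
6. q ∧ p, 0
7. q, 0
8. p, 0
9. (q ∧ p) ∧ q, 1
10. q ∧ p, 1
11. q, 1
12. p, 1
13. ¬((q ∧ p) ∧ q), 2
14. (q ∧ p) ∧ q, 2
15. q ∧ p, 2
16. q, 2
17. p, 2
18. ¬(q ∧ p), 2
19. ¬p, 2
Accessibility: 0R0, 0R1, 0R2, 1R0, 1R1, 1R2, 2R0, 2R1, 2R2
Branch closes: p and ¬p both at 2.
All branches of the negation close; one closing branch shown above.

Valid in S5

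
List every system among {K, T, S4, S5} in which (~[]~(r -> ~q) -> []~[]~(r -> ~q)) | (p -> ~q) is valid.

S5

S5-tableau for the negation ~((~[]~(r -> ~q) -> []~[]~(r -> ~q)) | (p -> ~q)):
1. ~((~[]~(r -> ~q) -> []~[]~(r -> ~q)) | (p -> ~q)), w0
2. ~(~[]~(r -> ~q) -> []~[]~(r -> ~q)), w0
3. ~(p -> ~q), w0
4. ~[]~(r -> ~q), w0
5. ~[]~[]~(r -> ~q), w0
6. p, w0
7. q, w0
8. r -> ~q, w1
9. ~q, w1
10. []~(r -> ~q), w2
11. ~(r -> ~q), w0
12. r, w0
13. ~(r -> ~q), w1
14. r, w1
15. q, w1
Accessibility: w0Rw0, w0Rw1, w0Rw2, w1Rw0, w1Rw1, w1Rw2, w2Rw0, w2Rw1, w2Rw2
Branch closes: q and ~q both at w1.
Every branch closes (one shown): valid in S5.
S4-tableau for the negation ~((~[]~(r -> ~q) -> []~[]~(r -> ~q)) | (p -> ~q)):
1. ~((~[]~(r -> ~q) -> []~[]~(r -> ~q)) | (p -> ~q)), w0
2. ~(~[]~(r -> ~q) -> []~[]~(r -> ~q)), w0
3. ~(p -> ~q), w0
4. ~[]~(r -> ~q), w0
5. ~[]~[]~(r -> ~q), w0
6. p, w0
7. q, w0
8. r -> ~q, w1
9. ~q, w1
10. []~(r -> ~q), w2
11. ~(r -> ~q), w2
12. r, w2
13. q, w2
Accessibility: w0Rw0, w0Rw1, w0Rw2, w1Rw1, w2Rw2
Complete open branch: countermodel on an S4-frame, so not valid in S4, nor in K, T (the same frame is also a K-frame and a T-frame).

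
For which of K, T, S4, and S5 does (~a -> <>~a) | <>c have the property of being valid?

T, S4, S5

T-tableau for the negation ~((~a -> <>~a) | <>c):
1. ~((~a -> <>~a) | <>c), u
2. ~(~a -> <>~a), u   [~|-rule on 1]
3. ~<>c, u   [~|-rule on 1]
4. ~a, u   [~->-rule on 2]
5. ~<>~a, u   [~->-rule on 2]
6. ~c, u   [~<>-rule on 3 via uRu]
7. a, u   [~<>-rule on 5 via uRu]
Accessibility: uRu
Branch closes: a and ~a both at u.
Every branch closes (one shown): valid in T, hence also in S4, S5 (every theorem of T is a theorem of S4 and S5).
K-tableau for the negation ~((~a -> <>~a) | <>c):
1. ~((~a -> <>~a) | <>c), u
2. ~(~a -> <>~a), u   [~|-rule on 1]
3. ~<>c, u   [~|-rule on 1]
4. ~a, u   [~->-rule on 2]
5. ~<>~a, u   [~->-rule on 2]
Complete open branch: countermodel on a K-frame, so not valid in K.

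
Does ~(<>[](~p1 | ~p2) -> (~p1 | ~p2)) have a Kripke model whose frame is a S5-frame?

Unsatisfiable

1. ~(<>[](~p1 | ~p2) -> (~p1 | ~p2)), u
2. <>[](~p1 | ~p2), u
3. ~(~p1 | ~p2), u
4. p1, u
5. p2, u
6. [](~p1 | ~p2), v
7. ~p1 | ~p2, u
8. ~p1 | ~p2, v
9. ~p2, u
Accessibility: uRu, uRv, vRu, vRv
Branch closes: p2 and ~p2 both at u.
All branches of the tableau close; one closing branch shown above.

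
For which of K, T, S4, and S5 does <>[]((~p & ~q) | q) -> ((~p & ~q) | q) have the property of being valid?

S5

S5-tableau for the negation ~(<>[]((~p & ~q) | q) -> ((~p & ~q) | q)):
1. ~(<>[]((~p & ~q) | q) -> ((~p & ~q) | q)), u
2. <>[]((~p & ~q) | q), u   [~->-rule on 1]
3. ~((~p & ~q) | q), u   [~->-rule on 1]
4. ~(~p & ~q), u   [~|-rule on 3]
5. ~q, u   [~|-rule on 3]
6. p, u   [~&-rule on 4 (branches; this branch)]
7. []((~p & ~q) | q), v   [<>-rule on 2: fresh world v, uRv]
8. (~p & ~q) | q, u   [[]-rule on 7 via vRu]
9. (~p & ~q) | q, v   [[]-rule on 7 via vRv]
10. ~p & ~q, u   [|-rule on 8 (branches; this branch)]
11. ~p, u   [&-rule on 10]
Accessibility: uRu, uRv, vRu, vRv
Branch closes: p and ~p both at u.
Every branch closes (one shown): valid in S5.
S4-tableau for the negation ~(<>[]((~p & ~q) | q) -> ((~p & ~q) | q)):
1. ~(<>[]((~p & ~q) | q) -> ((~p & ~q) | q)), u
2. <>[]((~p & ~q) | q), u   [~->-rule on 1]
3. ~((~p & ~q) | q), u   [~->-rule on 1]
4. ~(~p & ~q), u   [~|-rule on 3]
5. ~q, u   [~|-rule on 3]
6. p, u   [~&-rule on 4 (branches; this branch)]
7. []((~p & ~q) | q), v   [<>-rule on 2: fresh world v, uRv]
8. (~p & ~q) | q, v   [[]-rule on 7 via vRv]
9. q, v   [|-rule on 8 (branches; this branch)]
Accessibility: uRu, uRv, vRv
Complete open branch: countermodel on an S4-frame, so not valid in S4, nor in K, T (the same frame is also a K-frame and a T-frame).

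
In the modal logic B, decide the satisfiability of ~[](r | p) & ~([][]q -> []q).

1. ~[](r | p) & ~([][]q -> []q), w0
2. ~[](r | p), w0
3. ~([][]q -> []q), w0
4. [][]q, w0
5. ~[]q, w0
6. []q, w0
7. q, w0
8. ~(r | p), w1
9. ~r, w1
10. ~p, w1
11. []q, w1
12. q, w1
13. ~q, w2
14. []q, w2
15. q, w2
Accessibility: w0Rw0, w0Rw1, w0Rw2, w1Rw0, w1Rw1, w2Rw0, w2Rw2
Branch closes: q and ~q both at w2.
(One branch shown.) All branches close.

No, unsatisfiable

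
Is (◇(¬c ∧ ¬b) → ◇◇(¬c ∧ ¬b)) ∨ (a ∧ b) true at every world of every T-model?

Yes, valid

Tableau for the negation ¬((◇(¬c ∧ ¬b) → ◇◇(¬c ∧ ¬b)) ∨ (a ∧ b)):
1. ¬((◇(¬c ∧ ¬b) → ◇◇(¬c ∧ ¬b)) ∨ (a ∧ b)), 0
2. ¬(◇(¬c ∧ ¬b) → ◇◇(¬c ∧ ¬b)), 0   [¬∨-rule on 1]
3. ¬(a ∧ b), 0   [¬∨-rule on 1]
4. ◇(¬c ∧ ¬b), 0   [¬→-rule on 2]
5. ¬◇◇(¬c ∧ ¬b), 0   [¬→-rule on 2]
6. ¬◇(¬c ∧ ¬b), 0   [¬◇-rule on 5 via 0R0]
7. ¬(¬c ∧ ¬b), 0   [¬◇-rule on 6 via 0R0]
8. ¬b, 0   [¬∧-rule on 3 (branches; this branch)]
9. c, 0   [¬∧-rule on 7 (branches; this branch)]
10. ¬c ∧ ¬b, 1   [◇-rule on 4: fresh world 1, 0R1]
11. ¬c, 1   [∧-rule on 10]
12. ¬b, 1   [∧-rule on 10]
13. ¬◇(¬c ∧ ¬b), 1   [¬◇-rule on 5 via 0R1]
14. ¬(¬c ∧ ¬b), 1   [¬◇-rule on 6 via 0R1]
15. b, 1   [¬∧-rule on 14 (branches; this branch)]
Accessibility: 0R0, 0R1, 1R1
Branch closes: b and ¬b both at 1.
Every branch of the negation's tableau closes; the branch above is one of them.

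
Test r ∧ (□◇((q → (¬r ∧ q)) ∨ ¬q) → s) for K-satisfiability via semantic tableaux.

Satisfiable (open branch found)

1. r ∧ (□◇((q → (¬r ∧ q)) ∨ ¬q) → s), 0
2. r, 0   [∧-rule on 1]
3. □◇((q → (¬r ∧ q)) ∨ ¬q) → s, 0   [∧-rule on 1]
4. s, 0   [→-rule on 3 (branches; this branch)]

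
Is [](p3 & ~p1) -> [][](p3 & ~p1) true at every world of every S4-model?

Valid in S4

Tableau for the negation ~([](p3 & ~p1) -> [][](p3 & ~p1)):
1. ~([](p3 & ~p1) -> [][](p3 & ~p1)), 0
2. [](p3 & ~p1), 0   [~->-rule on 1]
3. ~[][](p3 & ~p1), 0   [~->-rule on 1]
4. p3 & ~p1, 0   [[]-rule on 2 via 0R0]
5. p3, 0   [&-rule on 4]
6. ~p1, 0   [&-rule on 4]
7. ~[](p3 & ~p1), 1   [~[]-rule on 3: fresh world 1, 0R1]
8. p3 & ~p1, 1   [[]-rule on 2 via 0R1]
9. p3, 1   [&-rule on 8]
10. ~p1, 1   [&-rule on 8]
11. ~(p3 & ~p1), 2   [~[]-rule on 7: fresh world 2, 1R2]
12. p3 & ~p1, 2   [[]-rule on 2 via 0R2]
13. p3, 2   [&-rule on 12]
14. ~p1, 2   [&-rule on 12]
15. p1, 2   [~&-rule on 11 (branches; this branch)]
Accessibility: 0R0, 0R1, 0R2, 1R1, 1R2, 2R2
Branch closes: p1 and ~p1 both at 2.
Every branch of the negation's tableau closes; the branch above is one of them.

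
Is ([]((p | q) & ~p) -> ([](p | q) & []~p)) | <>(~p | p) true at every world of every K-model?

Tableau for the negation ~(([]((p | q) & ~p) -> ([](p | q) & []~p)) | <>(~p | p)):
1. ~(([]((p | q) & ~p) -> ([](p | q) & []~p)) | <>(~p | p)), w0
2. ~([]((p | q) & ~p) -> ([](p | q) & []~p)), w0   [~|-rule on 1]
3. ~<>(~p | p), w0   [~|-rule on 1]
4. []((p | q) & ~p), w0   [~->-rule on 2]
5. ~([](p | q) & []~p), w0   [~->-rule on 2]
6. ~[](p | q), w0   [~&-rule on 5 (branches; this branch)]
7. ~(p | q), w1   [~[]-rule on 6: fresh world w1, w0Rw1]
8. ~p, w1   [~|-rule on 7]
9. ~q, w1   [~|-rule on 7]
10. ~(~p | p), w1   [~<>-rule on 3 via w0Rw1]
11. p, w1   [~|-rule on 10]
Accessibility: w0Rw1
Branch closes: p and ~p both at w1.
All branches of the negation close; one closing branch shown above.

Valid in K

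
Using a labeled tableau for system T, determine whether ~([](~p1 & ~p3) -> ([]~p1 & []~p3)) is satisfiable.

No, unsatisfiable

1. ~([](~p1 & ~p3) -> ([]~p1 & []~p3)), w0
2. [](~p1 & ~p3), w0   [~->-rule on 1]
3. ~([]~p1 & []~p3), w0   [~->-rule on 1]
4. ~p1 & ~p3, w0   [[]-rule on 2 via w0Rw0]
5. ~p1, w0   [&-rule on 4]
6. ~p3, w0   [&-rule on 4]
7. ~[]~p3, w0   [~&-rule on 3 (branches; this branch)]
8. p3, w1   [~[]-rule on 7: fresh world w1, w0Rw1]
9. ~p1 & ~p3, w1   [[]-rule on 2 via w0Rw1]
10. ~p1, w1   [&-rule on 9]
11. ~p3, w1   [&-rule on 9]
Accessibility: w0Rw0, w0Rw1, w1Rw1
Branch closes: p3 and ~p3 both at w1.
(One branch shown.) All branches close.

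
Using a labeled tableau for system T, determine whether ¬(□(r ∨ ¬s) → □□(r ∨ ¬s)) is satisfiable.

Satisfiable (open branch found)

1. ¬(□(r ∨ ¬s) → □□(r ∨ ¬s)), w0
2. □(r ∨ ¬s), w0
3. ¬□□(r ∨ ¬s), w0
4. r ∨ ¬s, w0
5. ¬s, w0
6. ¬□(r ∨ ¬s), w1
7. r ∨ ¬s, w1
8. ¬s, w1
9. ¬(r ∨ ¬s), w2
10. ¬r, w2
11. s, w2
Accessibility: w0Rw0, w0Rw1, w1Rw1, w1Rw2, w2Rw2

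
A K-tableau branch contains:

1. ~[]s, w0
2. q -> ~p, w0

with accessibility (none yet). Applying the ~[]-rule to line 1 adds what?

a fresh world w1 with w0Rw1, and ~s at w1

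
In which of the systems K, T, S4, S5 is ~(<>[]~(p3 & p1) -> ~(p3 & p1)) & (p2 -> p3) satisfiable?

S5-tableau for the formula:
1. ~(<>[]~(p3 & p1) -> ~(p3 & p1)) & (p2 -> p3), u
2. ~(<>[]~(p3 & p1) -> ~(p3 & p1)), u   [&-rule on 1]
3. p2 -> p3, u   [&-rule on 1]
4. <>[]~(p3 & p1), u   [~->-rule on 2]
5. p3 & p1, u   [~->-rule on 2]
6. p3, u   [&-rule on 5]
7. p1, u   [&-rule on 5]
8. []~(p3 & p1), v   [<>-rule on 4: fresh world v, uRv]
9. ~(p3 & p1), u   [[]-rule on 8 via vRu]
10. ~(p3 & p1), v   [[]-rule on 8 via vRv]
11. ~p1, u   [~&-rule on 9 (branches; this branch)]
Accessibility: uRu, uRv, vRu, vRv
Branch closes: p1 and ~p1 both at u.
Every branch closes (one shown): unsatisfiable in S5.
S4-tableau for the formula:
1. ~(<>[]~(p3 & p1) -> ~(p3 & p1)) & (p2 -> p3), u
2. ~(<>[]~(p3 & p1) -> ~(p3 & p1)), u   [&-rule on 1]
3. p2 -> p3, u   [&-rule on 1]
4. <>[]~(p3 & p1), u   [~->-rule on 2]
5. p3 & p1, u   [~->-rule on 2]
6. p3, u   [&-rule on 5]
7. p1, u   [&-rule on 5]
8. []~(p3 & p1), v   [<>-rule on 4: fresh world v, uRv]
9. ~(p3 & p1), v   [[]-rule on 8 via vRv]
10. ~p1, v   [~&-rule on 9 (branches; this branch)]
Accessibility: uRu, uRv, vRv
Complete open branch: satisfiable in S4, hence also in K, T (this S4-model is also a K-model and a T-model).

K, T, S4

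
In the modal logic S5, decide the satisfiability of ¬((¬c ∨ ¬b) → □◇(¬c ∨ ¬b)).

Unsatisfiable (every branch closes)

1. ¬((¬c ∨ ¬b) → □◇(¬c ∨ ¬b)), w0
2. ¬c ∨ ¬b, w0   [¬→-rule on 1]
3. ¬□◇(¬c ∨ ¬b), w0   [¬→-rule on 1]
4. ¬b, w0   [∨-rule on 2 (branches; this branch)]
5. ¬◇(¬c ∨ ¬b), w1   [¬□-rule on 3: fresh world w1, w0Rw1]
6. ¬(¬c ∨ ¬b), w0   [¬◇-rule on 5 via w1Rw0]
7. c, w0   [¬∨-rule on 6]
8. b, w0   [¬∨-rule on 6]
Accessibility: w0Rw0, w0Rw1, w1Rw0, w1Rw1
Branch closes: b and ¬b both at w0.
Every branch closes; the branch above is one of them.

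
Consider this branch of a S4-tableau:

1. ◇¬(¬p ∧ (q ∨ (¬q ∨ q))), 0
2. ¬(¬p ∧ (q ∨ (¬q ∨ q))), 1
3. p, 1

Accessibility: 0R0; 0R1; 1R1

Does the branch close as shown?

No, open

No atom appears with both signs at the same world.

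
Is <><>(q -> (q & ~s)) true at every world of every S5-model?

Not valid

Tableau for the negation ~<><>(q -> (q & ~s)):
1. ~<><>(q -> (q & ~s)), u
2. ~<>(q -> (q & ~s)), u
3. ~(q -> (q & ~s)), u
4. q, u
5. ~(q & ~s), u
6. s, u
Accessibility: uRu
The negation has an open branch (countermodel exists).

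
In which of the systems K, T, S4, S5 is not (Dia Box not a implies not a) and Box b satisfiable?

K, T, S4

S4-tableau for the formula:
1. not (Dia Box not a implies not a) and Box b, u
2. not (Dia Box not a implies not a), u
3. Box b, u
4. Dia Box not a, u
5. a, u
6. b, u
7. Box not a, v
8. b, v
9. not a, v
Accessibility: uRu, uRv, vRv
Complete open branch: satisfiable in S4, hence also in K, T (this S4-model is also a K-model and a T-model).
S5-tableau for the formula:
1. not (Dia Box not a implies not a) and Box b, u
2. not (Dia Box not a implies not a), u
3. Box b, u
4. Dia Box not a, u
5. a, u
6. b, u
7. Box not a, v
8. b, v
9. not a, u
Accessibility: uRu, uRv, vRu, vRv
Branch closes: a and not a both at u.
Every branch closes (one shown): unsatisfiable in S5.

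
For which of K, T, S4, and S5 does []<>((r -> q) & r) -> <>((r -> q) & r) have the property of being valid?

T-tableau for the negation ~([]<>((r -> q) & r) -> <>((r -> q) & r)):
1. ~([]<>((r -> q) & r) -> <>((r -> q) & r)), w0
2. []<>((r -> q) & r), w0   [~->-rule on 1]
3. ~<>((r -> q) & r), w0   [~->-rule on 1]
4. <>((r -> q) & r), w0   [[]-rule on 2 via w0Rw0]
5. ~((r -> q) & r), w0   [~<>-rule on 3 via w0Rw0]
6. ~(r -> q), w0   [~&-rule on 5 (branches; this branch)]
7. r, w0   [~->-rule on 6]
8. ~q, w0   [~->-rule on 6]
9. (r -> q) & r, w1   [<>-rule on 4: fresh world w1, w0Rw1]
10. r -> q, w1   [&-rule on 9]
11. r, w1   [&-rule on 9]
12. <>((r -> q) & r), w1   [[]-rule on 2 via w0Rw1]
13. ~((r -> q) & r), w1   [~<>-rule on 3 via w0Rw1]
14. q, w1   [->-rule on 10 (branches; this branch)]
15. ~(r -> q), w1   [~&-rule on 13 (branches; this branch)]
16. ~q, w1   [~->-rule on 15]
Accessibility: w0Rw0, w0Rw1, w1Rw1
Branch closes: q and ~q both at w1.
Every branch closes (one shown): valid in T, hence also in S4, S5 (every theorem of T is a theorem of S4 and S5).
K-tableau for the negation ~([]<>((r -> q) & r) -> <>((r -> q) & r)):
1. ~([]<>((r -> q) & r) -> <>((r -> q) & r)), w0
2. []<>((r -> q) & r), w0   [~->-rule on 1]
3. ~<>((r -> q) & r), w0   [~->-rule on 1]
Complete open branch: countermodel on a K-frame, so not valid in K.

T, S4, S5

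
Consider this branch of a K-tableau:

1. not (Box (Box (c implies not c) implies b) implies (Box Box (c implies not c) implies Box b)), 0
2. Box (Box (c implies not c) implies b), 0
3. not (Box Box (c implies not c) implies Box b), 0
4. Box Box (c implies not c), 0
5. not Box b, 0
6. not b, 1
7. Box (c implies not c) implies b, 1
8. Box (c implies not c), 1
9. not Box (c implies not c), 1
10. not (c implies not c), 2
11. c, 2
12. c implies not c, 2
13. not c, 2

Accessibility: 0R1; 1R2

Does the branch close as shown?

Both c and not c appear at 2.

Closed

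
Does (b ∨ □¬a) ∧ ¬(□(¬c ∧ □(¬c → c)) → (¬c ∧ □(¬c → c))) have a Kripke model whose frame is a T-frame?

Unsatisfiable

1. (b ∨ □¬a) ∧ ¬(□(¬c ∧ □(¬c → c)) → (¬c ∧ □(¬c → c))), u
2. b ∨ □¬a, u   [∧-rule on 1]
3. ¬(□(¬c ∧ □(¬c → c)) → (¬c ∧ □(¬c → c))), u   [∧-rule on 1]
4. □(¬c ∧ □(¬c → c)), u   [¬→-rule on 3]
5. ¬(¬c ∧ □(¬c → c)), u   [¬→-rule on 3]
6. ¬c ∧ □(¬c → c), u   [□-rule on 4 via uRu]
7. ¬c, u   [∧-rule on 6]
8. □(¬c → c), u   [∧-rule on 6]
9. ¬c → c, u   [□-rule on 8 via uRu]
10. □¬a, u   [∨-rule on 2 (branches; this branch)]
11. ¬a, u   [□-rule on 10 via uRu]
12. ¬□(¬c → c), u   [¬∧-rule on 5 (branches; this branch)]
13. c, u   [→-rule on 9 (branches; this branch)]
Accessibility: uRu
Branch closes: c and ¬c both at u.
Every branch closes; the branch above is one of them.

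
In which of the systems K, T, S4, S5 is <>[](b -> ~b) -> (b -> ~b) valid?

S5

S5-tableau for the negation ~(<>[](b -> ~b) -> (b -> ~b)):
1. ~(<>[](b -> ~b) -> (b -> ~b)), w0
2. <>[](b -> ~b), w0   [~->-rule on 1]
3. ~(b -> ~b), w0   [~->-rule on 1]
4. b, w0   [~->-rule on 3]
5. [](b -> ~b), w1   [<>-rule on 2: fresh world w1, w0Rw1]
6. b -> ~b, w0   [[]-rule on 5 via w1Rw0]
7. b -> ~b, w1   [[]-rule on 5 via w1Rw1]
8. ~b, w0   [->-rule on 6 (branches; this branch)]
Accessibility: w0Rw0, w0Rw1, w1Rw0, w1Rw1
Branch closes: b and ~b both at w0.
Every branch closes (one shown): valid in S5.
S4-tableau for the negation ~(<>[](b -> ~b) -> (b -> ~b)):
1. ~(<>[](b -> ~b) -> (b -> ~b)), w0
2. <>[](b -> ~b), w0   [~->-rule on 1]
3. ~(b -> ~b), w0   [~->-rule on 1]
4. b, w0   [~->-rule on 3]
5. [](b -> ~b), w1   [<>-rule on 2: fresh world w1, w0Rw1]
6. b -> ~b, w1   [[]-rule on 5 via w1Rw1]
7. ~b, w1   [->-rule on 6 (branches; this branch)]
Accessibility: w0Rw0, w0Rw1, w1Rw1
Complete open branch: countermodel on an S4-frame, so not valid in S4, nor in K, T (the same frame is also a K-frame and a T-frame).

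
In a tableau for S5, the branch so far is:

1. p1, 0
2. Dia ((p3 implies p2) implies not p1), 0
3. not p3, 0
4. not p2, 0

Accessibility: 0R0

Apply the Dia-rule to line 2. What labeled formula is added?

a fresh world 1 with 0R1, and (p3 implies p2) implies not p1 at 1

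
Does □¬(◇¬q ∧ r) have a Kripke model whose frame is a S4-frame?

1. □¬(◇¬q ∧ r), 0
2. ¬(◇¬q ∧ r), 0
3. ¬r, 0
Accessibility: 0R0

Yes, satisfiable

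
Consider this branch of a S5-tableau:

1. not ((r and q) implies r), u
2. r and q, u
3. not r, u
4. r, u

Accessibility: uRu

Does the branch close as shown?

Both r and not r appear at u.

Closed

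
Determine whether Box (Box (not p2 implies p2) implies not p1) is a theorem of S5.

No, not valid

Tableau for the negation not Box (Box (not p2 implies p2) implies not p1):
1. not Box (Box (not p2 implies p2) implies not p1), u
2. not (Box (not p2 implies p2) implies not p1), v
3. Box (not p2 implies p2), v
4. p1, v
5. not p2 implies p2, u
6. not p2 implies p2, v
7. p2, u
8. p2, v
Accessibility: uRu, uRv, vRu, vRv
The negation has an open branch (countermodel exists).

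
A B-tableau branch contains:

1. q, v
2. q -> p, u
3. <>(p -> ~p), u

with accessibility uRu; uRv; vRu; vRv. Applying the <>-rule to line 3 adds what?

a fresh world w with uRw, and p -> ~p at w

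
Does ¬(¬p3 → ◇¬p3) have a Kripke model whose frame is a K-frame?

1. ¬(¬p3 → ◇¬p3), w0
2. ¬p3, w0
3. ¬◇¬p3, w0

Yes, satisfiable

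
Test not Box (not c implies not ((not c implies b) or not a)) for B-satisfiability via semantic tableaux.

1. not Box (not c implies not ((not c implies b) or not a)), 0
2. not (not c implies not ((not c implies b) or not a)), 1   [neg-Box-rule on 1: fresh world 1, 0R1]
3. not c, 1   [neg-implies-rule on 2]
4. (not c implies b) or not a, 1   [neg-implies-rule on 2]
5. not a, 1   [or-rule on 4 (branches; this branch)]
Accessibility: 0R0, 0R1, 1R0, 1R1

Satisfiable (open branch found)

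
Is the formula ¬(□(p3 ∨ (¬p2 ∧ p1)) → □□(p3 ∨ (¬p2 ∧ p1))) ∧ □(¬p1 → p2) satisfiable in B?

1. ¬(□(p3 ∨ (¬p2 ∧ p1)) → □□(p3 ∨ (¬p2 ∧ p1))) ∧ □(¬p1 → p2), u
2. ¬(□(p3 ∨ (¬p2 ∧ p1)) → □□(p3 ∨ (¬p2 ∧ p1))), u   [∧-rule on 1]
3. □(¬p1 → p2), u   [∧-rule on 1]
4. □(p3 ∨ (¬p2 ∧ p1)), u   [¬→-rule on 2]
5. ¬□□(p3 ∨ (¬p2 ∧ p1)), u   [¬→-rule on 2]
6. ¬p1 → p2, u   [□-rule on 3 via uRu]
7. p3 ∨ (¬p2 ∧ p1), u   [□-rule on 4 via uRu]
8. p2, u   [→-rule on 6 (branches; this branch)]
9. p3, u   [∨-rule on 7 (branches; this branch)]
10. ¬□(p3 ∨ (¬p2 ∧ p1)), v   [¬□-rule on 5: fresh world v, uRv]
11. ¬p1 → p2, v   [□-rule on 3 via uRv]
12. p3 ∨ (¬p2 ∧ p1), v   [□-rule on 4 via uRv]
13. p2, v   [→-rule on 11 (branches; this branch)]
14. p3, v   [∨-rule on 12 (branches; this branch)]
15. ¬(p3 ∨ (¬p2 ∧ p1)), w   [¬□-rule on 10: fresh world w, vRw]
16. ¬p3, w   [¬∨-rule on 15]
17. ¬(¬p2 ∧ p1), w   [¬∨-rule on 15]
18. ¬p1, w   [¬∧-rule on 17 (branches; this branch)]
Accessibility: uRu, uRv, vRu, vRv, vRw, wRv, wRw

Satisfiable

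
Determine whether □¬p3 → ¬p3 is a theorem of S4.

Valid in S4

Tableau for the negation ¬(□¬p3 → ¬p3):
1. ¬(□¬p3 → ¬p3), w0
2. □¬p3, w0   [¬→-rule on 1]
3. p3, w0   [¬→-rule on 1]
4. ¬p3, w0   [□-rule on 2 via w0Rw0]
Accessibility: w0Rw0
Branch closes: p3 and ¬p3 both at w0.
Every branch of the negation's tableau closes; the branch above is one of them.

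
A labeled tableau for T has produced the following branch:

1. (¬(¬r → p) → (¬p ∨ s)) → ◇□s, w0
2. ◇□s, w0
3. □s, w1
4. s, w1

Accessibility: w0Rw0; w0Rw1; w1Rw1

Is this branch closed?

No world carries both an atom and its negation.

No, open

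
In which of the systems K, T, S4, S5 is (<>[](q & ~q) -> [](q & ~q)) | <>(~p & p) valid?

T-tableau for the negation ~((<>[](q & ~q) -> [](q & ~q)) | <>(~p & p)):
1. ~((<>[](q & ~q) -> [](q & ~q)) | <>(~p & p)), u
2. ~(<>[](q & ~q) -> [](q & ~q)), u
3. ~<>(~p & p), u
4. <>[](q & ~q), u
5. ~[](q & ~q), u
6. ~(~p & p), u
7. ~p, u
8. [](q & ~q), v
9. ~(~p & p), v
10. q & ~q, v
11. q, v
12. ~q, v
Accessibility: uRu, uRv, vRv
Branch closes: q and ~q both at v.
Every branch closes (one shown): valid in T, hence also in S4, S5 (every theorem of T is a theorem of S4 and S5).
K-tableau for the negation ~((<>[](q & ~q) -> [](q & ~q)) | <>(~p & p)):
1. ~((<>[](q & ~q) -> [](q & ~q)) | <>(~p & p)), u
2. ~(<>[](q & ~q) -> [](q & ~q)), u
3. ~<>(~p & p), u
4. <>[](q & ~q), u
5. ~[](q & ~q), u
6. [](q & ~q), v
7. ~(~p & p), v
8. ~p, v
9. ~(q & ~q), w
10. ~(~p & p), w
11. q, w
12. ~p, w
Accessibility: uRv, uRw
Complete open branch: countermodel on a K-frame, so not valid in K.

T, S4, S5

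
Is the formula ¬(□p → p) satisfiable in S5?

Unsatisfiable

1. ¬(□p → p), 0
2. □p, 0
3. ¬p, 0
4. p, 0
Accessibility: 0R0
Branch closes: p and ¬p both at 0.
Every branch closes; the branch above is one of them.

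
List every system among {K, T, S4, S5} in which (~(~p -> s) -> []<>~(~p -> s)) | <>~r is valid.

S5

S4-tableau for the negation ~((~(~p -> s) -> []<>~(~p -> s)) | <>~r):
1. ~((~(~p -> s) -> []<>~(~p -> s)) | <>~r), 0
2. ~(~(~p -> s) -> []<>~(~p -> s)), 0
3. ~<>~r, 0
4. ~(~p -> s), 0
5. ~[]<>~(~p -> s), 0
6. ~p, 0
7. ~s, 0
8. r, 0
9. ~<>~(~p -> s), 1
10. r, 1
11. ~p -> s, 1
12. s, 1
Accessibility: 0R0, 0R1, 1R1
Complete open branch: countermodel on an S4-frame, so not valid in S4, nor in K, T (the same frame is also a K-frame and a T-frame).
S5-tableau for the negation ~((~(~p -> s) -> []<>~(~p -> s)) | <>~r):
1. ~((~(~p -> s) -> []<>~(~p -> s)) | <>~r), 0
2. ~(~(~p -> s) -> []<>~(~p -> s)), 0
3. ~<>~r, 0
4. ~(~p -> s), 0
5. ~[]<>~(~p -> s), 0
6. ~p, 0
7. ~s, 0
8. r, 0
9. ~<>~(~p -> s), 1
10. r, 1
11. ~p -> s, 0
12. ~p -> s, 1
13. s, 0
Accessibility: 0R0, 0R1, 1R0, 1R1
Branch closes: s and ~s both at 0.
Every branch closes (one shown): valid in S5.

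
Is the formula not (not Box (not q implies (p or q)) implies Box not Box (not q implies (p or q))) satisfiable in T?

Yes, satisfiable

1. not (not Box (not q implies (p or q)) implies Box not Box (not q implies (p or q))), w0
2. not Box (not q implies (p or q)), w0
3. not Box not Box (not q implies (p or q)), w0
4. not (not q implies (p or q)), w1
5. not q, w1
6. not (p or q), w1
7. not p, w1
8. Box (not q implies (p or q)), w2
9. not q implies (p or q), w2
10. p or q, w2
11. q, w2
Accessibility: w0Rw0, w0Rw1, w0Rw2, w1Rw1, w2Rw2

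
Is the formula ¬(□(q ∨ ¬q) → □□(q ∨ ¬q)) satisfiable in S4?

No, unsatisfiable

1. ¬(□(q ∨ ¬q) → □□(q ∨ ¬q)), u
2. □(q ∨ ¬q), u   [¬→-rule on 1]
3. ¬□□(q ∨ ¬q), u   [¬→-rule on 1]
4. q ∨ ¬q, u   [□-rule on 2 via uRu]
5. ¬q, u   [∨-rule on 4 (branches; this branch)]
6. ¬□(q ∨ ¬q), v   [¬□-rule on 3: fresh world v, uRv]
7. q ∨ ¬q, v   [□-rule on 2 via uRv]
8. ¬q, v   [∨-rule on 7 (branches; this branch)]
9. ¬(q ∨ ¬q), w   [¬□-rule on 6: fresh world w, vRw]
10. ¬q, w   [¬∨-rule on 9]
11. q, w   [¬∨-rule on 9]
Accessibility: uRu, uRv, uRw, vRv, vRw, wRw
Branch closes: q and ¬q both at w.
All branches of the tableau close; one closing branch shown above.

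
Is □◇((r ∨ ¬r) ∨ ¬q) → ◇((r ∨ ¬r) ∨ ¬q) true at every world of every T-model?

Tableau for the negation ¬(□◇((r ∨ ¬r) ∨ ¬q) → ◇((r ∨ ¬r) ∨ ¬q)):
1. ¬(□◇((r ∨ ¬r) ∨ ¬q) → ◇((r ∨ ¬r) ∨ ¬q)), u
2. □◇((r ∨ ¬r) ∨ ¬q), u
3. ¬◇((r ∨ ¬r) ∨ ¬q), u
4. ◇((r ∨ ¬r) ∨ ¬q), u
5. ¬((r ∨ ¬r) ∨ ¬q), u
6. ¬(r ∨ ¬r), u
7. q, u
8. ¬r, u
9. r, u
Accessibility: uRu
Branch closes: r and ¬r both at u.
All branches of the negation close; one closing branch shown above.

Valid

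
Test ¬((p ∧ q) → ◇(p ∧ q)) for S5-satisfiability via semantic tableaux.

Unsatisfiable (every branch closes)

1. ¬((p ∧ q) → ◇(p ∧ q)), w0
2. p ∧ q, w0
3. ¬◇(p ∧ q), w0
4. p, w0
5. q, w0
6. ¬(p ∧ q), w0
7. ¬q, w0
Accessibility: w0Rw0
Branch closes: q and ¬q both at w0.
Every branch closes; the branch above is one of them.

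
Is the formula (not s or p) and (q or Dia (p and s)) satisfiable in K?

Yes, satisfiable

1. (not s or p) and (q or Dia (p and s)), w0
2. not s or p, w0   [and-rule on 1]
3. q or Dia (p and s), w0   [and-rule on 1]
4. p, w0   [or-rule on 2 (branches; this branch)]
5. Dia (p and s), w0   [or-rule on 3 (branches; this branch)]
6. p and s, w1   [Dia-rule on 5: fresh world w1, w0Rw1]
7. p, w1   [and-rule on 6]
8. s, w1   [and-rule on 6]
Accessibility: w0Rw1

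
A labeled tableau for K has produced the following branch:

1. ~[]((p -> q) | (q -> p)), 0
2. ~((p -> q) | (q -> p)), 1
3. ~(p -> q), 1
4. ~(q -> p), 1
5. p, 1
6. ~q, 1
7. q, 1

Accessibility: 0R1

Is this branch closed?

Both q and ~q appear at 1.

Yes, closed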